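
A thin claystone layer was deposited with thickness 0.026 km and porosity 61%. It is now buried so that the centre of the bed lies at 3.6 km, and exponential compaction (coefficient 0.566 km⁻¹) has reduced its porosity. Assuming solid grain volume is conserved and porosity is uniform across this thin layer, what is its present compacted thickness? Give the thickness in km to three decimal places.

Porosity at 3.6 km: φ = 0.61·exp(−0.566×3.6) = 0.0795
Solid-volume conservation: h(1−φ) = h₀(1−φ₀) ⇒ h = h₀·(1−φ₀)/(1−φ)
h = 0.026 × (1 − 0.61)/(1 − 0.0795) = 0.026 × 0.4237 = 0.0110 km

0.011 km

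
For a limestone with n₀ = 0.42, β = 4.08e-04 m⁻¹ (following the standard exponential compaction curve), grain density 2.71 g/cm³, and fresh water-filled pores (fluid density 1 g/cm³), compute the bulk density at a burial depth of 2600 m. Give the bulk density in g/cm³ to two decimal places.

Working in km (1 km = 1000 m; β in km⁻¹ = β in m⁻¹ × 1000):
Porosity at depth: n = 0.42·exp(−0.408×2.6) = 0.42×0.3462 = 0.1454
Bulk density: ρ_b = (1−n)ρ_g + n·ρ_f = 0.8546×2.71 + 0.1454×1
       = 2.316 + 0.145 = 2.461 g/cm³

2.46 g/cm³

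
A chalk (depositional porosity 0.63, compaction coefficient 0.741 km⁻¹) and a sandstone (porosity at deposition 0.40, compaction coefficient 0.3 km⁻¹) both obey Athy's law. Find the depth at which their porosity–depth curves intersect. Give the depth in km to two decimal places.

Set phi₀ₐ e^(−βₐZ) = phi₀ᵦ e^(−βᵦZ) ⇒ ln(phi₀ₐ/phi₀ᵦ) = (βₐ − βᵦ)·Z
Z = ln(0.63/0.4) / (0.741 − 0.3) = 0.4543 / 0.441 = 1.030 km

1.03 km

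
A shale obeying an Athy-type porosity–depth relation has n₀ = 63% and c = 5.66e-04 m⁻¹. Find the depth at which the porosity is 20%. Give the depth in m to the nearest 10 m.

Working in km (1 km = 1000 m; c in km⁻¹ = c in m⁻¹ × 1000):
Invert Athy's law: z = ln(n₀/n) / c
z = ln(0.63/0.2) / 0.566 = ln(3.15) / 0.566 = 1.1474 / 0.566 = 2.027 km

2030 m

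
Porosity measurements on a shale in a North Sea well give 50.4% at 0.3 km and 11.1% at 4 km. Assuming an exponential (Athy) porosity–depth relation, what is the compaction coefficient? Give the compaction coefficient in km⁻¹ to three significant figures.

0.409 km⁻¹

Athy: n(z) = n₀ e^(−kz) ⇒ n₁/n₂ = e^{k(z₂−z₁)} ⇒ k = ln(n₁/n₂)/(z₂−z₁)
k = ln(0.504/0.111) / (4 − 0.3) = ln(4.541) / 3.7 = 1.5130 / 3.7 = 0.4089 km⁻¹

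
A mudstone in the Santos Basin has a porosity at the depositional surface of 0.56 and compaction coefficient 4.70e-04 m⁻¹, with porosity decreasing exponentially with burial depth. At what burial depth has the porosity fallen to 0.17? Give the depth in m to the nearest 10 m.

Working in km (1 km = 1000 m; β in km⁻¹ = β in m⁻¹ × 1000):
Invert Athy's law: d = ln(φ₀/φ) / β
d = ln(0.56/0.17) / 0.47 = ln(3.294) / 0.47 = 1.1921 / 0.47 = 2.536 km

2540 m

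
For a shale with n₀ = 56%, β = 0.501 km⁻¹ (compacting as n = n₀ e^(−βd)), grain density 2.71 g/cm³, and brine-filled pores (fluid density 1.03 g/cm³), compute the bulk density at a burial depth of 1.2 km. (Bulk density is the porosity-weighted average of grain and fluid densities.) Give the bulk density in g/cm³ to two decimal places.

2.19 g/cm³

Porosity at depth: n = 0.56·exp(−0.501×1.2) = 0.56×0.5482 = 0.3070
Bulk density: ρ_b = (1−n)ρ_g + n·ρ_f = 0.6930×2.71 + 0.3070×1.03
       = 1.878 + 0.316 = 2.194 g/cm³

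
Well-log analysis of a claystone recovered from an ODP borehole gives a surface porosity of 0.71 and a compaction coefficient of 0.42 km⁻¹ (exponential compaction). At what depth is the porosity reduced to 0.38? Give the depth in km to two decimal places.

Invert Athy's law: z = ln(phi₀/phi) / β
z = ln(0.71/0.38) / 0.42 = ln(1.868) / 0.42 = 0.6251 / 0.42 = 1.488 km

1.49 km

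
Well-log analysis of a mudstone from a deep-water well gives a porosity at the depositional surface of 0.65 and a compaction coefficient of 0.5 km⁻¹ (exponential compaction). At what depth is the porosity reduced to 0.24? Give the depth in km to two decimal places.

Invert Athy's law: d = ln(phi₀/phi) / k
d = ln(0.65/0.24) / 0.5 = ln(2.708) / 0.5 = 0.9963 / 0.5 = 1.993 km

1.99 km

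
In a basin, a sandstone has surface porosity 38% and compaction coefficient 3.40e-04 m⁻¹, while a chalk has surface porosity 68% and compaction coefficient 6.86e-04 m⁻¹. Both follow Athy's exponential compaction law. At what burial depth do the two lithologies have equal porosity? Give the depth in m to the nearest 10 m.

Working in km (1 km = 1000 m; β in km⁻¹ = β in m⁻¹ × 1000):
Set phi₀ₐ e^(−βₐZ) = phi₀ᵦ e^(−βᵦZ) ⇒ ln(phi₀ₐ/phi₀ᵦ) = (βₐ − βᵦ)·Z
Z = ln(0.38/0.68) / (0.34 − 0.686) = -0.5819 / -0.346 = 1.682 km

1680 m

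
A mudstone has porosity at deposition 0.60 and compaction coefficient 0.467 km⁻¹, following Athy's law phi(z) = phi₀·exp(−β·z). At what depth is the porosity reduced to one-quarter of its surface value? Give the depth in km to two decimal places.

phi/phi₀ = 1/4 ⇒ exp(−β·z) = 1/4 ⇒ z = ln(4) / β
z = 1.3863 / 0.467 = 2.969 km

2.97 km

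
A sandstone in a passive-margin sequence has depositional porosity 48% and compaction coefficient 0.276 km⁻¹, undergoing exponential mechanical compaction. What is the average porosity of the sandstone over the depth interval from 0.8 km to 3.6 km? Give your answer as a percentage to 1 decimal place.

⟨n⟩ = (1/(z₂−z₁)) ∫ n₀ e^(−kz) dz = n₀·(e^(−k·z₁) − e^(−k·z₂)) / (k·(z₂−z₁))
e^(−0.276×0.8) = 0.8019; e^(−0.276×3.6) = 0.3702
⟨n⟩ = 0.48 × (0.8019 − 0.3702) / (0.276 × 2.8) = 0.48 × 0.5585 = 0.2681

26.8%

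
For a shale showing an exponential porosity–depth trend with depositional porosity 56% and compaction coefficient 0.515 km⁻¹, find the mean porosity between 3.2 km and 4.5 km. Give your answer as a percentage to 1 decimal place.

⟨phi⟩ = (1/(z₂−z₁)) ∫ phi₀ e^(−cz) dz = phi₀·(e^(−c·z₁) − e^(−c·z₂)) / (c·(z₂−z₁))
e^(−0.515×3.2) = 0.1924; e^(−0.515×4.5) = 0.0985
⟨phi⟩ = 0.56 × (0.1924 − 0.0985) / (0.515 × 1.3) = 0.56 × 0.1403 = 0.0786

7.9%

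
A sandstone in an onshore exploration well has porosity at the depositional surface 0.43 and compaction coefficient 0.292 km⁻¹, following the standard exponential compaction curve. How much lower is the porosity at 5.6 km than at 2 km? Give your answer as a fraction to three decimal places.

0.156

n(2) = 0.43·e^(−0.292×2) = 0.2398
n(5.6) = 0.43·e^(−0.292×5.6) = 0.0838
Δn = 0.2398 − 0.0838 = 0.1560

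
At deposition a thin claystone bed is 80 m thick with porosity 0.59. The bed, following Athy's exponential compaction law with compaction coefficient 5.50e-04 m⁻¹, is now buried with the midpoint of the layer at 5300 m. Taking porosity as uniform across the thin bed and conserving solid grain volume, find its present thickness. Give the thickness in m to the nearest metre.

Working in km (1 km = 1000 m; k in km⁻¹ = k in m⁻¹ × 1000):
Porosity at 5.3 km: phi = 0.59·exp(−0.55×5.3) = 0.0320
Solid-volume conservation: h(1−phi) = h₀(1−phi₀) ⇒ h = h₀·(1−phi₀)/(1−phi)
h = 0.08 × (1 − 0.59)/(1 − 0.0320) = 0.08 × 0.4235 = 0.0339 km

34 m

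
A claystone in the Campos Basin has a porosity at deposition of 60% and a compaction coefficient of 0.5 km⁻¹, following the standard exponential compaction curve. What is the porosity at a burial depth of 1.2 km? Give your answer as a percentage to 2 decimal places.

32.93%

φ = φ₀·exp(−k·d) = 0.6 × exp(−0.5 × 1.2) = 0.6 × exp(−0.6)
  = 0.6 × 0.5488 = 0.3293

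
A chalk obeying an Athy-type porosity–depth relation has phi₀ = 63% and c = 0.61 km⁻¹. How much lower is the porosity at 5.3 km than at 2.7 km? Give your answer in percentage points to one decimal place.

9.7 percentage points

phi(2.7) = 0.63·e^(−0.61×2.7) = 0.1214
phi(5.3) = 0.63·e^(−0.61×5.3) = 0.0248
Δphi = 0.1214 − 0.0248 = 0.0965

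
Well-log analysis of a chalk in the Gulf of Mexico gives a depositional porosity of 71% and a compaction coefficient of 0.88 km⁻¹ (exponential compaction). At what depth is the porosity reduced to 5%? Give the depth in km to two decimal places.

Invert Athy's law: z = ln(n₀/n) / β
z = ln(0.71/0.05) / 0.88 = ln(14.2) / 0.88 = 2.6532 / 0.88 = 3.015 km

3.02 km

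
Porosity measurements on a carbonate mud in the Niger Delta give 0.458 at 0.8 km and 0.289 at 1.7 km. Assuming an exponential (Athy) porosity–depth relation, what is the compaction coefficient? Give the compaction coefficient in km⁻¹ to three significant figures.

Athy: phi(d) = phi₀ e^(−βd) ⇒ phi₁/phi₂ = e^{β(d₂−d₁)} ⇒ β = ln(phi₁/phi₂)/(d₂−d₁)
β = ln(0.458/0.289) / (1.7 − 0.8) = ln(1.585) / 0.9 = 0.4604 / 0.9 = 0.5116 km⁻¹

0.512 km⁻¹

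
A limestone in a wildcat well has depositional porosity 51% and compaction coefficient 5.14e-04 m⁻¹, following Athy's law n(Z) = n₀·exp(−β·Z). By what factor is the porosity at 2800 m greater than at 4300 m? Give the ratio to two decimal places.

2.16

Working in km (1 km = 1000 m; β in km⁻¹ = β in m⁻¹ × 1000):
n(Z₁)/n(Z₂) = e^(−β·Z₁)/e^(−β·Z₂) = e^{β(Z₂−Z₁)}
= exp(0.514 × 1.5) = exp(0.771) = 2.1619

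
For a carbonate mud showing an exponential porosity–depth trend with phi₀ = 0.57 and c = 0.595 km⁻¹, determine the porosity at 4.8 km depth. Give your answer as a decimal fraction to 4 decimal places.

phi = phi₀·exp(−c·z) = 0.57 × exp(−0.595 × 4.8) = 0.57 × exp(−2.856)
  = 0.57 × 0.0575 = 0.0328

0.0328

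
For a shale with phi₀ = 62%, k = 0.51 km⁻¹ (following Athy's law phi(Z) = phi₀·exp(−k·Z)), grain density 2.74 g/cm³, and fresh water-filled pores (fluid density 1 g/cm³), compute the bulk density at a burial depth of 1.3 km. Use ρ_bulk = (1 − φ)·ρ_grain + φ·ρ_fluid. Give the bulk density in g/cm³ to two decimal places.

2.18 g/cm³

Porosity at depth: phi = 0.62·exp(−0.51×1.3) = 0.62×0.5153 = 0.3195
Bulk density: ρ_b = (1−phi)ρ_g + phi·ρ_f = 0.6805×2.74 + 0.3195×1
       = 1.865 + 0.319 = 2.184 g/cm³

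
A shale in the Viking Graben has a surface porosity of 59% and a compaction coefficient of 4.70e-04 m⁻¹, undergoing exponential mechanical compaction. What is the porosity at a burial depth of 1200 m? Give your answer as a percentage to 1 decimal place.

Working in km (1 km = 1000 m; k in km⁻¹ = k in m⁻¹ × 1000):
n = n₀·exp(−k·d) = 0.59 × exp(−0.47 × 1.2) = 0.59 × exp(−0.564)
  = 0.59 × 0.5689 = 0.3357

33.6%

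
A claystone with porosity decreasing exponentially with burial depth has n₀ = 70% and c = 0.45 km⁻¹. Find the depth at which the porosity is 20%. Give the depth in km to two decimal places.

Invert Athy's law: z = ln(n₀/n) / c
z = ln(0.7/0.2) / 0.45 = ln(3.5) / 0.45 = 1.2528 / 0.45 = 2.784 km

2.78 km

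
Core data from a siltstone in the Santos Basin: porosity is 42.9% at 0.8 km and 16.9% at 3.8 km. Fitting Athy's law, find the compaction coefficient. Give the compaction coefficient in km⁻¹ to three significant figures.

0.311 km⁻¹

Athy: phi(d) = phi₀ e^(−kd) ⇒ phi₁/phi₂ = e^{k(d₂−d₁)} ⇒ k = ln(phi₁/phi₂)/(d₂−d₁)
k = ln(0.429/0.169) / (3.8 − 0.8) = ln(2.538) / 3 = 0.9316 / 3 = 0.3105 km⁻¹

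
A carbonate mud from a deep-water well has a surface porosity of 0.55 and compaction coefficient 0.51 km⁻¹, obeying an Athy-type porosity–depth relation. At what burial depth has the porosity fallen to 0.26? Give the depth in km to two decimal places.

1.47 km

Invert Athy's law: d = ln(phi₀/phi) / k
d = ln(0.55/0.26) / 0.51 = ln(2.115) / 0.51 = 0.7492 / 0.51 = 1.469 km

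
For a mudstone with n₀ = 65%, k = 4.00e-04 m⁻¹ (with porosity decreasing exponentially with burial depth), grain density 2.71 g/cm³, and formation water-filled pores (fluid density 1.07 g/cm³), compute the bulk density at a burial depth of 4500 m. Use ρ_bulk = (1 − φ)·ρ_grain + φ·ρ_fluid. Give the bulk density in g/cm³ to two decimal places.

2.53 g/cm³

Working in km (1 km = 1000 m; k in km⁻¹ = k in m⁻¹ × 1000):
Porosity at depth: n = 0.65·exp(−0.4×4.5) = 0.65×0.1653 = 0.1074
Bulk density: ρ_b = (1−n)ρ_g + n·ρ_f = 0.8926×2.71 + 0.1074×1.07
       = 2.419 + 0.115 = 2.534 g/cm³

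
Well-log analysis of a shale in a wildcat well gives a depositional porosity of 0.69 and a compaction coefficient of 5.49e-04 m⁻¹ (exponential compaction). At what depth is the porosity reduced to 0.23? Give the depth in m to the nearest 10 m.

Working in km (1 km = 1000 m; β in km⁻¹ = β in m⁻¹ × 1000):
Invert Athy's law: Z = ln(n₀/n) / β
Z = ln(0.69/0.23) / 0.549 = ln(3) / 0.549 = 1.0986 / 0.549 = 2.001 km

2000 m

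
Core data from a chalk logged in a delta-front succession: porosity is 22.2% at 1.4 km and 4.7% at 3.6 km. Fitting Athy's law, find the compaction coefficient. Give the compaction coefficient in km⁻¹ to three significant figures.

0.706 km⁻¹

Athy: n(Z) = n₀ e^(−βZ) ⇒ n₁/n₂ = e^{β(Z₂−Z₁)} ⇒ β = ln(n₁/n₂)/(Z₂−Z₁)
β = ln(0.222/0.047) / (3.6 − 1.4) = ln(4.723) / 2.2 = 1.5525 / 2.2 = 0.7057 km⁻¹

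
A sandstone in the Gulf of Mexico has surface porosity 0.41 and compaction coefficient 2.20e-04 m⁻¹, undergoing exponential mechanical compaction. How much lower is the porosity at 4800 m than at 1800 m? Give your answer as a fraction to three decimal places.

Working in km (1 km = 1000 m; β in km⁻¹ = β in m⁻¹ × 1000):
n(1.8) = 0.41·e^(−0.22×1.8) = 0.2759
n(4.8) = 0.41·e^(−0.22×4.8) = 0.1426
Δn = 0.2759 − 0.1426 = 0.1333

0.133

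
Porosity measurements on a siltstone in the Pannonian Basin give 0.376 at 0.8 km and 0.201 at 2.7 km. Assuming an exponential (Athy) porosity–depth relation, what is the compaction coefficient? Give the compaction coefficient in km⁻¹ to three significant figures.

Athy: φ(Z) = φ₀ e^(−kZ) ⇒ φ₁/φ₂ = e^{k(Z₂−Z₁)} ⇒ k = ln(φ₁/φ₂)/(Z₂−Z₁)
k = ln(0.376/0.201) / (2.7 − 0.8) = ln(1.871) / 1.9 = 0.6263 / 1.9 = 0.3296 km⁻¹

0.330 km⁻¹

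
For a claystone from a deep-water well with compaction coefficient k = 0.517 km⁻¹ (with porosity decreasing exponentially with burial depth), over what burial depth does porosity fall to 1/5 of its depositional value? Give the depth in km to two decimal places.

φ/φ₀ = 1/5 ⇒ exp(−k·Z) = 1/5 ⇒ Z = ln(5) / k
Z = 1.6094 / 0.517 = 3.113 km

3.11 km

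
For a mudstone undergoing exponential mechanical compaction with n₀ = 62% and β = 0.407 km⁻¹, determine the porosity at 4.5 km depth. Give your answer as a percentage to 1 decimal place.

n = n₀·exp(−β·d) = 0.62 × exp(−0.407 × 4.5) = 0.62 × exp(−1.831)
  = 0.62 × 0.1602 = 0.0993

9.9%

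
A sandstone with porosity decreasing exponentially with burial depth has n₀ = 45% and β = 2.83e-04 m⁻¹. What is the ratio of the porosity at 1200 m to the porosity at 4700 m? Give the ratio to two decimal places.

Working in km (1 km = 1000 m; β in km⁻¹ = β in m⁻¹ × 1000):
n(z₁)/n(z₂) = e^(−β·z₁)/e^(−β·z₂) = e^{β(z₂−z₁)}
= exp(0.283 × 3.5) = exp(0.9905) = 2.6926

2.69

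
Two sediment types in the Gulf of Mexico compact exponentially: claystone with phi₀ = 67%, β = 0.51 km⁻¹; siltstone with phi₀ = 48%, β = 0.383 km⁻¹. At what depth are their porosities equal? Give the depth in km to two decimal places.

2.63 km

Set phi₀ₐ e^(−βₐz) = phi₀ᵦ e^(−βᵦz) ⇒ ln(phi₀ₐ/phi₀ᵦ) = (βₐ − βᵦ)·z
z = ln(0.67/0.48) / (0.51 − 0.383) = 0.3335 / 0.127 = 2.626 km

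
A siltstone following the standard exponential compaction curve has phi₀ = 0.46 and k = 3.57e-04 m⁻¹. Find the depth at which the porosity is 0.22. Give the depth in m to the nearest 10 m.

Working in km (1 km = 1000 m; k in km⁻¹ = k in m⁻¹ × 1000):
Invert Athy's law: d = ln(phi₀/phi) / k
d = ln(0.46/0.22) / 0.357 = ln(2.091) / 0.357 = 0.7376 / 0.357 = 2.066 km

2070 m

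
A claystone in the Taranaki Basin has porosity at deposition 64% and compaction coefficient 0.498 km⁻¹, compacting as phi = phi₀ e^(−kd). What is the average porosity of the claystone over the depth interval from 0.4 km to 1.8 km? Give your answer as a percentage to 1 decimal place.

⟨phi⟩ = (1/(d₂−d₁)) ∫ phi₀ e^(−kd) dd = phi₀·(e^(−k·d₁) − e^(−k·d₂)) / (k·(d₂−d₁))
e^(−0.498×0.4) = 0.8194; e^(−0.498×1.8) = 0.4080
⟨phi⟩ = 0.64 × (0.8194 − 0.4080) / (0.498 × 1.4) = 0.64 × 0.5900 = 0.3776

37.8%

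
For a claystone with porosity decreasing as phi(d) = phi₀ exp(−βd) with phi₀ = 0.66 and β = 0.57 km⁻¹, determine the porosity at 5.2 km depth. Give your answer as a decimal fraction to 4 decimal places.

0.0341

phi = phi₀·exp(−β·d) = 0.66 × exp(−0.57 × 5.2) = 0.66 × exp(−2.964)
  = 0.66 × 0.0516 = 0.0341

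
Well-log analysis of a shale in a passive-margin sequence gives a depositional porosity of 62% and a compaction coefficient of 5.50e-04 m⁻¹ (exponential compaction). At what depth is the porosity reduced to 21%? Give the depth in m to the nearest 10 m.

Working in km (1 km = 1000 m; c in km⁻¹ = c in m⁻¹ × 1000):
Invert Athy's law: z = ln(n₀/n) / c
z = ln(0.62/0.21) / 0.55 = ln(2.952) / 0.55 = 1.0826 / 0.55 = 1.968 km

1970 m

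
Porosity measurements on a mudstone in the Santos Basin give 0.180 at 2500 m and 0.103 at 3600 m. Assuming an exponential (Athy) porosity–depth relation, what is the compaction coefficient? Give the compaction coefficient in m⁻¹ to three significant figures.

Working in km (1 km = 1000 m; c in km⁻¹ = c in m⁻¹ × 1000):
Athy: phi(d) = phi₀ e^(−cd) ⇒ phi₁/phi₂ = e^{c(d₂−d₁)} ⇒ c = ln(phi₁/phi₂)/(d₂−d₁)
c = ln(0.18/0.103) / (3.6 − 2.5) = ln(1.748) / 1.1 = 0.5582 / 1.1 = 0.5075 km⁻¹

0.000507 m⁻¹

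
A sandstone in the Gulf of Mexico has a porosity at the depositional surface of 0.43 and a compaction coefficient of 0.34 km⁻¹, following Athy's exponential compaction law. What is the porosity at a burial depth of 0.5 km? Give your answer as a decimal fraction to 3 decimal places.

0.363

n = n₀·exp(−k·z) = 0.43 × exp(−0.34 × 0.5) = 0.43 × exp(−0.17)
  = 0.43 × 0.8437 = 0.3628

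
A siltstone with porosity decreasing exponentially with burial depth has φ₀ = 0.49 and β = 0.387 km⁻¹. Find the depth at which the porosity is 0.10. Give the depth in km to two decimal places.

4.11 km

Invert Athy's law: d = ln(φ₀/φ) / β
d = ln(0.49/0.1) / 0.387 = ln(4.9) / 0.387 = 1.5892 / 0.387 = 4.107 km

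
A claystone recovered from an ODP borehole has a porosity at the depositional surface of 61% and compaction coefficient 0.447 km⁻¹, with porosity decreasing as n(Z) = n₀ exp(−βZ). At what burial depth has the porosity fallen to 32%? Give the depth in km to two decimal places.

Invert Athy's law: Z = ln(n₀/n) / β
Z = ln(0.61/0.32) / 0.447 = ln(1.906) / 0.447 = 0.6451 / 0.447 = 1.443 km

1.44 km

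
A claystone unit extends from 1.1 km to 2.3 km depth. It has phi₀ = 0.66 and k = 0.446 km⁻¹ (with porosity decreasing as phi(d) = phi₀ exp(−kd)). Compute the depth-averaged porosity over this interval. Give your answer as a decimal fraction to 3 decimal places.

⟨phi⟩ = (1/(d₂−d₁)) ∫ phi₀ e^(−kd) dd = phi₀·(e^(−k·d₁) − e^(−k·d₂)) / (k·(d₂−d₁))
e^(−0.446×1.1) = 0.6123; e^(−0.446×2.3) = 0.3585
⟨phi⟩ = 0.66 × (0.6123 − 0.3585) / (0.446 × 1.2) = 0.66 × 0.4741 = 0.3129

0.313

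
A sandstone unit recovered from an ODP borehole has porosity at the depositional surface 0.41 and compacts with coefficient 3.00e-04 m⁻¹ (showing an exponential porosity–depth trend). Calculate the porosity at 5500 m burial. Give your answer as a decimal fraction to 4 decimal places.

Working in km (1 km = 1000 m; β in km⁻¹ = β in m⁻¹ × 1000):
phi = phi₀·exp(−β·Z) = 0.41 × exp(−0.3 × 5.5) = 0.41 × exp(−1.65)
  = 0.41 × 0.1920 = 0.0787

0.0787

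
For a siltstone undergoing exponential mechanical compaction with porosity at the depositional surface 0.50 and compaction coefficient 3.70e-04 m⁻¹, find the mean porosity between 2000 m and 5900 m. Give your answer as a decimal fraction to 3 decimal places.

0.126

Working in km (1 km = 1000 m; k in km⁻¹ = k in m⁻¹ × 1000):
⟨n⟩ = (1/(Z₂−Z₁)) ∫ n₀ e^(−kZ) dZ = n₀·(e^(−k·Z₁) − e^(−k·Z₂)) / (k·(Z₂−Z₁))
e^(−0.37×2) = 0.4771; e^(−0.37×5.9) = 0.1127
⟨n⟩ = 0.5 × (0.4771 − 0.1127) / (0.37 × 3.9) = 0.5 × 0.2525 = 0.1263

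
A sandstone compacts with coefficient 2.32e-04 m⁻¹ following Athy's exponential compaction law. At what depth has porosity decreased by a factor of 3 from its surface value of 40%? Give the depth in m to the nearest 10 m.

4740 m

Working in km (1 km = 1000 m; c in km⁻¹ = c in m⁻¹ × 1000):
phi/phi₀ = 1/3 ⇒ exp(−c·z) = 1/3 ⇒ z = ln(3) / c
z = 1.0986 / 0.232 = 4.735 km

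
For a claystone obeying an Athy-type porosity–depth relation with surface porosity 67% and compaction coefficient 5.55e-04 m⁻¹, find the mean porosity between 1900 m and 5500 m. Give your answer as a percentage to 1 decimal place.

10.1%

Working in km (1 km = 1000 m; β in km⁻¹ = β in m⁻¹ × 1000):
⟨φ⟩ = (1/(d₂−d₁)) ∫ φ₀ e^(−βd) dd = φ₀·(e^(−β·d₁) − e^(−β·d₂)) / (β·(d₂−d₁))
e^(−0.555×1.9) = 0.3484; e^(−0.555×5.5) = 0.0472
⟨φ⟩ = 0.67 × (0.3484 − 0.0472) / (0.555 × 3.6) = 0.67 × 0.1507 = 0.1010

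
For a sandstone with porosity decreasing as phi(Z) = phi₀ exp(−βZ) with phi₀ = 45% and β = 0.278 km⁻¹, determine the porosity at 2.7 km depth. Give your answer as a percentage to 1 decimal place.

phi = phi₀·exp(−β·Z) = 0.45 × exp(−0.278 × 2.7) = 0.45 × exp(−0.7506)
  = 0.45 × 0.4721 = 0.2124

21.2%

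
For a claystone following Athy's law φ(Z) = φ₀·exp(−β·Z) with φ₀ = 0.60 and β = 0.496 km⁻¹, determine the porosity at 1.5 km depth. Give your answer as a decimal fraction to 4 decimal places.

φ = φ₀·exp(−β·Z) = 0.6 × exp(−0.496 × 1.5) = 0.6 × exp(−0.744)
  = 0.6 × 0.4752 = 0.2851

0.2851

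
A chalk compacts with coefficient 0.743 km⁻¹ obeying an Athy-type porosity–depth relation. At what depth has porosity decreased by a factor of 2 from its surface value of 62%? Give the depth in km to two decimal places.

n/n₀ = 1/2 ⇒ exp(−β·Z) = 1/2 ⇒ Z = ln(2) / β
Z = 0.6931 / 0.743 = 0.933 km

0.93 km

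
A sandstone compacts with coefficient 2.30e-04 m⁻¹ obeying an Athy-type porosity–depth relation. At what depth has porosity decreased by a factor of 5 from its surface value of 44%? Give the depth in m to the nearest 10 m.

7000 m

Working in km (1 km = 1000 m; β in km⁻¹ = β in m⁻¹ × 1000):
φ/φ₀ = 1/5 ⇒ exp(−β·z) = 1/5 ⇒ z = ln(5) / β
z = 1.6094 / 0.23 = 6.998 km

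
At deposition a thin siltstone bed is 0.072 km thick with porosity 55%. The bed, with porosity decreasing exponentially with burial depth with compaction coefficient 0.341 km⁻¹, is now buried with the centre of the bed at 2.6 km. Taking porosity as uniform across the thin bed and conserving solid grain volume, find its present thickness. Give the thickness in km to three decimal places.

0.042 km

Porosity at 2.6 km: φ = 0.55·exp(−0.341×2.6) = 0.2266
Solid-volume conservation: h(1−φ) = h₀(1−φ₀) ⇒ h = h₀·(1−φ₀)/(1−φ)
h = 0.072 × (1 − 0.55)/(1 − 0.2266) = 0.072 × 0.5819 = 0.0419 km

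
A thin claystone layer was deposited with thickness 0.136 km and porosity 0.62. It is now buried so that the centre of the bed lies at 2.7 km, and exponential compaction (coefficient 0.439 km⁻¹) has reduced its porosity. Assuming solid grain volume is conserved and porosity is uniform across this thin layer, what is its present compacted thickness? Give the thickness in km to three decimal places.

0.064 km

Porosity at 2.7 km: φ = 0.62·exp(−0.439×2.7) = 0.1895
Solid-volume conservation: h(1−φ) = h₀(1−φ₀) ⇒ h = h₀·(1−φ₀)/(1−φ)
h = 0.136 × (1 − 0.62)/(1 − 0.1895) = 0.136 × 0.4688 = 0.0638 km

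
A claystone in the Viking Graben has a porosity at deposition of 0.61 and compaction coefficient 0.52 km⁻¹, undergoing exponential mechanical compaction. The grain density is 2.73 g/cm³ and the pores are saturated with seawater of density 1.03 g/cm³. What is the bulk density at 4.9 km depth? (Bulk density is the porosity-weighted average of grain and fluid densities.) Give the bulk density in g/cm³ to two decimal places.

Porosity at depth: n = 0.61·exp(−0.52×4.9) = 0.61×0.0782 = 0.0477
Bulk density: ρ_b = (1−n)ρ_g + n·ρ_f = 0.9523×2.73 + 0.0477×1.03
       = 2.600 + 0.049 = 2.649 g/cm³

2.65 g/cm³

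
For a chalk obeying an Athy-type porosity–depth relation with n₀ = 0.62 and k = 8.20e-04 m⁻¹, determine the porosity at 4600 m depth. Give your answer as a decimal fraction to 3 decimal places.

Working in km (1 km = 1000 m; k in km⁻¹ = k in m⁻¹ × 1000):
n = n₀·exp(−k·d) = 0.62 × exp(−0.82 × 4.6) = 0.62 × exp(−3.772)
  = 0.62 × 0.0230 = 0.0143

0.014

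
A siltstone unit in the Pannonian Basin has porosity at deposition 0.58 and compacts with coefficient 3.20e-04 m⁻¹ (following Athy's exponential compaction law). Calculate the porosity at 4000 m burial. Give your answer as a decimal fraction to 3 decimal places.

Working in km (1 km = 1000 m; β in km⁻¹ = β in m⁻¹ × 1000):
n = n₀·exp(−β·z) = 0.58 × exp(−0.32 × 4) = 0.58 × exp(−1.28)
  = 0.58 × 0.2780 = 0.1613

0.161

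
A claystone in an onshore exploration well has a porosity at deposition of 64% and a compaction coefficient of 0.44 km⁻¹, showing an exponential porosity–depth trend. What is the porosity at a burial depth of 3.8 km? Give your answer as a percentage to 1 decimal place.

12.0%

φ = φ₀·exp(−β·d) = 0.64 × exp(−0.44 × 3.8) = 0.64 × exp(−1.672)
  = 0.64 × 0.1879 = 0.1202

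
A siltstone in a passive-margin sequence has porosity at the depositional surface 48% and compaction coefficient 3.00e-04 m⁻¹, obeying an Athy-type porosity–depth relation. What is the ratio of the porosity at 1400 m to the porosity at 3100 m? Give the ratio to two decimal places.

1.67

Working in km (1 km = 1000 m; c in km⁻¹ = c in m⁻¹ × 1000):
n(d₁)/n(d₂) = e^(−c·d₁)/e^(−c·d₂) = e^{c(d₂−d₁)}
= exp(0.3 × 1.7) = exp(0.51) = 1.6653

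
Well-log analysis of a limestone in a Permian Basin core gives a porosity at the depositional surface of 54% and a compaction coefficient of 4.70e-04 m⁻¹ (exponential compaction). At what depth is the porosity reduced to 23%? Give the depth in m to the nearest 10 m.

Working in km (1 km = 1000 m; k in km⁻¹ = k in m⁻¹ × 1000):
Invert Athy's law: d = ln(n₀/n) / k
d = ln(0.54/0.23) / 0.47 = ln(2.348) / 0.47 = 0.8535 / 0.47 = 1.816 km

1820 m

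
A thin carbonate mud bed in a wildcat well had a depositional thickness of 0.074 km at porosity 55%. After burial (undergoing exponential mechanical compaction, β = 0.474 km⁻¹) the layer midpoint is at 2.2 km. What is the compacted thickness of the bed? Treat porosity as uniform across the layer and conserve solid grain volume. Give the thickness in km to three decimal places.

0.041 km

Porosity at 2.2 km: n = 0.55·exp(−0.474×2.2) = 0.1939
Solid-volume conservation: h(1−n) = h₀(1−n₀) ⇒ h = h₀·(1−n₀)/(1−n)
h = 0.074 × (1 − 0.55)/(1 − 0.1939) = 0.074 × 0.5582 = 0.0413 km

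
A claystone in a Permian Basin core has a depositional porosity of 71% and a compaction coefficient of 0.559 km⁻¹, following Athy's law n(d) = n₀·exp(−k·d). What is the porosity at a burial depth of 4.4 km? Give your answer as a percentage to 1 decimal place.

n = n₀·exp(−k·d) = 0.71 × exp(−0.559 × 4.4) = 0.71 × exp(−2.46)
  = 0.71 × 0.0855 = 0.0607

6.1%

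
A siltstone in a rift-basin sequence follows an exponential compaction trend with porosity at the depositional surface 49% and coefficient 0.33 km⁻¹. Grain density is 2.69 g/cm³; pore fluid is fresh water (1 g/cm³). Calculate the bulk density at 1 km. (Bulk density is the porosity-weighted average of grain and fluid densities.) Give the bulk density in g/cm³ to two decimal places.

Porosity at depth: φ = 0.49·exp(−0.33×1) = 0.49×0.7189 = 0.3523
Bulk density: ρ_b = (1−φ)ρ_g + φ·ρ_f = 0.6477×2.69 + 0.3523×1
       = 1.742 + 0.352 = 2.095 g/cm³

2.09 g/cm³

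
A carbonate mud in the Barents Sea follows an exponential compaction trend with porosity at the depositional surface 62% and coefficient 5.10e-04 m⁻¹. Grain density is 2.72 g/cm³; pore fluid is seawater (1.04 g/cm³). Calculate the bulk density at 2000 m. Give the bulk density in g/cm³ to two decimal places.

Working in km (1 km = 1000 m; k in km⁻¹ = k in m⁻¹ × 1000):
Porosity at depth: φ = 0.62·exp(−0.51×2) = 0.62×0.3606 = 0.2236
Bulk density: ρ_b = (1−φ)ρ_g + φ·ρ_f = 0.7764×2.72 + 0.2236×1.04
       = 2.112 + 0.233 = 2.344 g/cm³

2.34 g/cm³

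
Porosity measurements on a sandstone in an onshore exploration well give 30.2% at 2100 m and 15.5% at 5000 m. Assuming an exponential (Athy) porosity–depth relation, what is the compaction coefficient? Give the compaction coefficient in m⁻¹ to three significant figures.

Working in km (1 km = 1000 m; β in km⁻¹ = β in m⁻¹ × 1000):
Athy: φ(d) = φ₀ e^(−βd) ⇒ φ₁/φ₂ = e^{β(d₂−d₁)} ⇒ β = ln(φ₁/φ₂)/(d₂−d₁)
β = ln(0.302/0.155) / (5 − 2.1) = ln(1.948) / 2.9 = 0.6670 / 2.9 = 0.23 km⁻¹

0.000230 m⁻¹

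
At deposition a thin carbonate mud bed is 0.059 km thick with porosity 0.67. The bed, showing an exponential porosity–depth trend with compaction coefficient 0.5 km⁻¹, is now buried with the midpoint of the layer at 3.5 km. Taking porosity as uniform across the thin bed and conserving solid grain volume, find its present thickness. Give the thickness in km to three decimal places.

0.022 km

Porosity at 3.5 km: φ = 0.67·exp(−0.5×3.5) = 0.1164
Solid-volume conservation: h(1−φ) = h₀(1−φ₀) ⇒ h = h₀·(1−φ₀)/(1−φ)
h = 0.059 × (1 − 0.67)/(1 − 0.1164) = 0.059 × 0.3735 = 0.0220 km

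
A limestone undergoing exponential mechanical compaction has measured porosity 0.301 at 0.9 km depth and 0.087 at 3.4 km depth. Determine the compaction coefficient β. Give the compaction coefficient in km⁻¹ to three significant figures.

Athy: φ(z) = φ₀ e^(−βz) ⇒ φ₁/φ₂ = e^{β(z₂−z₁)} ⇒ β = ln(φ₁/φ₂)/(z₂−z₁)
β = ln(0.301/0.087) / (3.4 − 0.9) = ln(3.46) / 2.5 = 1.2412 / 2.5 = 0.4965 km⁻¹

0.496 km⁻¹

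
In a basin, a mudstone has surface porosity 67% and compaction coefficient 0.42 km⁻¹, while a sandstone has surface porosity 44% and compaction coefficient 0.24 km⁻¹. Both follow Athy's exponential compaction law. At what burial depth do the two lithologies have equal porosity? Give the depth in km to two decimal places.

2.34 km

Set n₀ₐ e^(−kₐZ) = n₀ᵦ e^(−kᵦZ) ⇒ ln(n₀ₐ/n₀ᵦ) = (kₐ − kᵦ)·Z
Z = ln(0.67/0.44) / (0.42 − 0.24) = 0.4205 / 0.18 = 2.336 km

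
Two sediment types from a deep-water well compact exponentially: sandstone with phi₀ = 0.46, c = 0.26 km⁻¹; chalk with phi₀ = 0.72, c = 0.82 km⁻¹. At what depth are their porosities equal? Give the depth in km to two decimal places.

Set phi₀ₐ e^(−cₐd) = phi₀ᵦ e^(−cᵦd) ⇒ ln(phi₀ₐ/phi₀ᵦ) = (cₐ − cᵦ)·d
d = ln(0.46/0.72) / (0.26 − 0.82) = -0.4480 / -0.56 = 0.800 km

0.80 km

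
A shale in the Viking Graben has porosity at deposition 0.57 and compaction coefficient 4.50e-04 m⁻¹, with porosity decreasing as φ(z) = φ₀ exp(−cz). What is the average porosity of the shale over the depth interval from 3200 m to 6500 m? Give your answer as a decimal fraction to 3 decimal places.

Working in km (1 km = 1000 m; c in km⁻¹ = c in m⁻¹ × 1000):
⟨φ⟩ = (1/(z₂−z₁)) ∫ φ₀ e^(−cz) dz = φ₀·(e^(−c·z₁) − e^(−c·z₂)) / (c·(z₂−z₁))
e^(−0.45×3.2) = 0.2369; e^(−0.45×6.5) = 0.0537
⟨φ⟩ = 0.57 × (0.2369 − 0.0537) / (0.45 × 3.3) = 0.57 × 0.1234 = 0.0703

0.070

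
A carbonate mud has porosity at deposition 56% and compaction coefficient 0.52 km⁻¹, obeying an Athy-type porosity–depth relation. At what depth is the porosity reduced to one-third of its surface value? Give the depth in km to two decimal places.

phi/phi₀ = 1/3 ⇒ exp(−k·z) = 1/3 ⇒ z = ln(3) / k
z = 1.0986 / 0.52 = 2.113 km

2.11 km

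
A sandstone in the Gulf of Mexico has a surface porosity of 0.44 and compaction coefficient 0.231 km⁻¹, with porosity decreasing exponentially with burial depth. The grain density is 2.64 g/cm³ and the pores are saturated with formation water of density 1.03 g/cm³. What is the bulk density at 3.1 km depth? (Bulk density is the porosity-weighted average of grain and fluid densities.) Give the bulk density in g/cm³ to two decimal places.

2.29 g/cm³

Porosity at depth: n = 0.44·exp(−0.231×3.1) = 0.44×0.4887 = 0.2150
Bulk density: ρ_b = (1−n)ρ_g + n·ρ_f = 0.7850×2.64 + 0.2150×1.03
       = 2.072 + 0.221 = 2.294 g/cm³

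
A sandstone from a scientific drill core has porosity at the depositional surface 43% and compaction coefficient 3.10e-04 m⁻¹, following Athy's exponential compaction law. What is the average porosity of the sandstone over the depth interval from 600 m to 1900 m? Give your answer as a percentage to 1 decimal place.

29.4%

Working in km (1 km = 1000 m; c in km⁻¹ = c in m⁻¹ × 1000):
⟨phi⟩ = (1/(d₂−d₁)) ∫ phi₀ e^(−cd) dd = phi₀·(e^(−c·d₁) − e^(−c·d₂)) / (c·(d₂−d₁))
e^(−0.31×0.6) = 0.8303; e^(−0.31×1.9) = 0.5549
⟨phi⟩ = 0.43 × (0.8303 − 0.5549) / (0.31 × 1.3) = 0.43 × 0.6834 = 0.2938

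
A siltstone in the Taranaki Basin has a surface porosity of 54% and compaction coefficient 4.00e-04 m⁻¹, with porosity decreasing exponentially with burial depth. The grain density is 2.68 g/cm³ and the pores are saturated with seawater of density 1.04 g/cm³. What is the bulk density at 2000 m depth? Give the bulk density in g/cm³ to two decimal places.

Working in km (1 km = 1000 m; c in km⁻¹ = c in m⁻¹ × 1000):
Porosity at depth: phi = 0.54·exp(−0.4×2) = 0.54×0.4493 = 0.2426
Bulk density: ρ_b = (1−phi)ρ_g + phi·ρ_f = 0.7574×2.68 + 0.2426×1.04
       = 2.030 + 0.252 = 2.282 g/cm³

2.28 g/cm³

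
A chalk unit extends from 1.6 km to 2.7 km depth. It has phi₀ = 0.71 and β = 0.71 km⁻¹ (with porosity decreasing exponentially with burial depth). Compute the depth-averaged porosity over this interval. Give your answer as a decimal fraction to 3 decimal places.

⟨phi⟩ = (1/(d₂−d₁)) ∫ phi₀ e^(−βd) dd = phi₀·(e^(−β·d₁) − e^(−β·d₂)) / (β·(d₂−d₁))
e^(−0.71×1.6) = 0.3211; e^(−0.71×2.7) = 0.1470
⟨phi⟩ = 0.71 × (0.3211 − 0.1470) / (0.71 × 1.1) = 0.71 × 0.2229 = 0.1582

0.158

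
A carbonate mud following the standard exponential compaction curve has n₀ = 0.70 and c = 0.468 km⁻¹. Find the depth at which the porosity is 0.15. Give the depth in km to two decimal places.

Invert Athy's law: z = ln(n₀/n) / c
z = ln(0.7/0.15) / 0.468 = ln(4.667) / 0.468 = 1.5404 / 0.468 = 3.292 km

3.29 km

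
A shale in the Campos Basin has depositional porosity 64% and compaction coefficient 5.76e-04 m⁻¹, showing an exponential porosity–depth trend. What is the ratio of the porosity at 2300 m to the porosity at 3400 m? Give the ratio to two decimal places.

1.88

Working in km (1 km = 1000 m; k in km⁻¹ = k in m⁻¹ × 1000):
φ(z₁)/φ(z₂) = e^(−k·z₁)/e^(−k·z₂) = e^{k(z₂−z₁)}
= exp(0.576 × 1.1) = exp(0.6336) = 1.8844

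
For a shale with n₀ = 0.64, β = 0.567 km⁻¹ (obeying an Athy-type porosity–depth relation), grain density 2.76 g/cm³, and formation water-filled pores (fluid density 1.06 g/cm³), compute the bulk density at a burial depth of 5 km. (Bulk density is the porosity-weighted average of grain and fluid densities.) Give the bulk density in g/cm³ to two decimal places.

2.70 g/cm³

Porosity at depth: n = 0.64·exp(−0.567×5) = 0.64×0.0587 = 0.0376
Bulk density: ρ_b = (1−n)ρ_g + n·ρ_f = 0.9624×2.76 + 0.0376×1.06
       = 2.656 + 0.040 = 2.696 g/cm³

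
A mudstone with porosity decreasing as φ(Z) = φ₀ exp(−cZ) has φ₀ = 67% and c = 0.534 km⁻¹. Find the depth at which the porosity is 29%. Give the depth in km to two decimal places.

1.57 km

Invert Athy's law: Z = ln(φ₀/φ) / c
Z = ln(0.67/0.29) / 0.534 = ln(2.31) / 0.534 = 0.8374 / 0.534 = 1.568 km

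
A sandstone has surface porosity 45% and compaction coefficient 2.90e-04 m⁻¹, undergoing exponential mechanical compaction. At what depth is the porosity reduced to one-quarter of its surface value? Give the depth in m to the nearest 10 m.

4780 m

Working in km (1 km = 1000 m; c in km⁻¹ = c in m⁻¹ × 1000):
n/n₀ = 1/4 ⇒ exp(−c·z) = 1/4 ⇒ z = ln(4) / c
z = 1.3863 / 0.29 = 4.780 km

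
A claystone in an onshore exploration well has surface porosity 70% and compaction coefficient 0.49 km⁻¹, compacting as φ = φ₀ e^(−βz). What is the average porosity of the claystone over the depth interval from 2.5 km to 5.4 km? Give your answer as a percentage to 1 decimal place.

11.0%

⟨φ⟩ = (1/(z₂−z₁)) ∫ φ₀ e^(−βz) dz = φ₀·(e^(−β·z₁) − e^(−β·z₂)) / (β·(z₂−z₁))
e^(−0.49×2.5) = 0.2938; e^(−0.49×5.4) = 0.0709
⟨φ⟩ = 0.7 × (0.2938 − 0.0709) / (0.49 × 2.9) = 0.7 × 0.1568 = 0.1098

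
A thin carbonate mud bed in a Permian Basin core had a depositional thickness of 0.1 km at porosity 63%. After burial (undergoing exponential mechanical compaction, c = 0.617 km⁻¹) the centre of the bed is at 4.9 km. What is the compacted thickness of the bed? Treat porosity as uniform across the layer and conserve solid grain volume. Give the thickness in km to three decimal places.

Porosity at 4.9 km: n = 0.63·exp(−0.617×4.9) = 0.0306
Solid-volume conservation: h(1−n) = h₀(1−n₀) ⇒ h = h₀·(1−n₀)/(1−n)
h = 0.1 × (1 − 0.63)/(1 − 0.0306) = 0.1 × 0.3817 = 0.0382 km

0.038 km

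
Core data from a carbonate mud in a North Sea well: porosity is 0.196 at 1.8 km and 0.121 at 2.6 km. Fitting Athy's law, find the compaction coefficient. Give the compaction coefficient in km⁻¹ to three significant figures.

Athy: phi(z) = phi₀ e^(−cz) ⇒ phi₁/phi₂ = e^{c(z₂−z₁)} ⇒ c = ln(phi₁/phi₂)/(z₂−z₁)
c = ln(0.196/0.121) / (2.6 − 1.8) = ln(1.62) / 0.8 = 0.4823 / 0.8 = 0.6029 km⁻¹

0.603 km⁻¹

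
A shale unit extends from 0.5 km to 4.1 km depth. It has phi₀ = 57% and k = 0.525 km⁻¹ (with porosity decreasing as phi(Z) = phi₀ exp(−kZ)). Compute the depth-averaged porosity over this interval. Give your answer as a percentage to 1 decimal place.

19.7%

⟨phi⟩ = (1/(Z₂−Z₁)) ∫ phi₀ e^(−kZ) dZ = phi₀·(e^(−k·Z₁) − e^(−k·Z₂)) / (k·(Z₂−Z₁))
e^(−0.525×0.5) = 0.7691; e^(−0.525×4.1) = 0.1162
⟨phi⟩ = 0.57 × (0.7691 − 0.1162) / (0.525 × 3.6) = 0.57 × 0.3455 = 0.1969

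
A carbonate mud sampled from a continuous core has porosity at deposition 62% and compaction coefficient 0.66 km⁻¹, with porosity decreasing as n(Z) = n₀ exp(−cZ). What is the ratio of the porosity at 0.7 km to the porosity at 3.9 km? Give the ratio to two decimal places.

n(Z₁)/n(Z₂) = e^(−c·Z₁)/e^(−c·Z₂) = e^{c(Z₂−Z₁)}
= exp(0.66 × 3.2) = exp(2.112) = 8.2648

8.26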